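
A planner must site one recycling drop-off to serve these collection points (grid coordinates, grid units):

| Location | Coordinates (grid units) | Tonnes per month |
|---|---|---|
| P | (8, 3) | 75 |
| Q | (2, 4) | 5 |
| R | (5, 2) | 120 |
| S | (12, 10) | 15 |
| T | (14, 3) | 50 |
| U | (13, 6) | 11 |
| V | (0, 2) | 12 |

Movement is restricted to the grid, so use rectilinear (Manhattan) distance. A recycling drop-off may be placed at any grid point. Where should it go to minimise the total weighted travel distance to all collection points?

Manhattan distance separates: Σwᵢ(|x−xᵢ|+|y−yᵢ|) = Σwᵢ|x−xᵢ| + Σwᵢ|y−yᵢ|, so x and y are optimised independently as 1-D weighted medians.
Total weight W = 288; half = 144.
x-coordinate, sorted with cumulative weight:
  x=0 (V, w=12) cum 12
  x=2 (Q, w=5) cum 17
  x=5 (R, w=120) cum 137
  x=8 (P, w=75) cum 212  ← median
  x=12 (S, w=15) cum 227
  x=13 (U, w=11) cum 238
  x=14 (T, w=50) cum 288
⇒ x* = 8
y-coordinate, sorted with cumulative weight:
  y=2 (R, w=120) cum 120
  y=2 (V, w=12) cum 132
  y=3 (P, w=75) cum 207  ← median
  y=3 (T, w=50) cum 257
  y=4 (Q, w=5) cum 262
  y=6 (U, w=11) cum 273
  y=10 (S, w=15) cum 288
⇒ y* = 3

(8, 3)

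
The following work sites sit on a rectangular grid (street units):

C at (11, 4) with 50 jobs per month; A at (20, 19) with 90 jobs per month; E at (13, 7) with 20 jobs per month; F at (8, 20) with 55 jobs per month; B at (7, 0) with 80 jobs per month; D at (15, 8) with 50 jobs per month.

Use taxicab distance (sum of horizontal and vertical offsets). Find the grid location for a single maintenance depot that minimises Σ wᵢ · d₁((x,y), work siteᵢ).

Manhattan distance separates: Σwᵢ(|x−xᵢ|+|y−yᵢ|) = Σwᵢ|x−xᵢ| + Σwᵢ|y−yᵢ|, so x and y are optimised independently as 1-D weighted medians.
Total weight W = 345; half = 172.5.
x-coordinate, sorted with cumulative weight:
  x=7 (B, w=80) cum 80
  x=8 (F, w=55) cum 135
  x=11 (C, w=50) cum 185  ← median
  x=13 (E, w=20) cum 205
  x=15 (D, w=50) cum 255
  x=20 (A, w=90) cum 345
⇒ x* = 11
y-coordinate, sorted with cumulative weight:
  y=0 (B, w=80) cum 80
  y=4 (C, w=50) cum 130
  y=7 (E, w=20) cum 150
  y=8 (D, w=50) cum 200  ← median
  y=19 (A, w=90) cum 290
  y=20 (F, w=55) cum 345
⇒ y* = 8

(11, 8)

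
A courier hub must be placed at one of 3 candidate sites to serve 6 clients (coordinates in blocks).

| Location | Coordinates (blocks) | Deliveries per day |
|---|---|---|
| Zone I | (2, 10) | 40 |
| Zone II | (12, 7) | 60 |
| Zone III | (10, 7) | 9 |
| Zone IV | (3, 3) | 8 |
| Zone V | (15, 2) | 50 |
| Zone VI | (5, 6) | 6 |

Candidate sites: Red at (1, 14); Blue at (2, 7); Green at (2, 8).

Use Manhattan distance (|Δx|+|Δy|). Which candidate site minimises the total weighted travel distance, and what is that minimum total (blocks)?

Total weighted distance at each candidate:
  Red (1, 14): total = 2900
  Blue (2, 7): total = 1756
  Green (2, 8): total = 1849
Minimum is at Blue with total 1756 blocks.

Blue, total 1756 blocks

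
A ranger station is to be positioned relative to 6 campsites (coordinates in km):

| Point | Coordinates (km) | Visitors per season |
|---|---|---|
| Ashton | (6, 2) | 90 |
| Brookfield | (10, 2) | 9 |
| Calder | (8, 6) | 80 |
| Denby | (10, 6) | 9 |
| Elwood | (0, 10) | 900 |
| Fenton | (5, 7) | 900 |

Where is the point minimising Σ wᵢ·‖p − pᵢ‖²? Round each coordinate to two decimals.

The minimiser of Σwᵢ‖p−pᵢ‖² is the weighted centroid p* = (Σwᵢpᵢ)/(Σwᵢ).
Σwᵢ = 1988.
Σwᵢxᵢ = 90·6 + 9·10 + 80·8 + 9·10 + 900·0 + 900·5 = 5860.
Σwᵢyᵢ = 90·2 + 9·2 + 80·6 + 9·6 + 900·10 + 900·7 = 16032.
x* = 5860/1988 = 2.95, y* = 16032/1988 = 8.06.

(2.95, 8.06)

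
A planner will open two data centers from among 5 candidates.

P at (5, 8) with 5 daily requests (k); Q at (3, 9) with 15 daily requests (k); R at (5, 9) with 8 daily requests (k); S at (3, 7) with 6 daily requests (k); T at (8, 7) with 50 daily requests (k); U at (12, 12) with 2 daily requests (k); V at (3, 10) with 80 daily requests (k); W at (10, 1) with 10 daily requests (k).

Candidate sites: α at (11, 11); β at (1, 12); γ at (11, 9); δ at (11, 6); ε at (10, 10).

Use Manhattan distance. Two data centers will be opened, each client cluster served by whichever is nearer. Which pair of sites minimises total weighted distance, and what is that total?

Evaluate every pair (each demand assigned to the nearer of the two):
  {β, δ}: total = 807
  {β, γ}: total = 868
  {β, ε}: total = 868
  {α, β}: total = 997
  {δ, ε}: total = 1085
  {α, ε}: total = 1167
  {γ, ε}: total = 1171
  {γ, δ}: total = 1245
  {α, δ}: total = 1292
  {α, γ}: total = 1327
Best pair: {β, δ} with total 807.

{β, δ}, total 807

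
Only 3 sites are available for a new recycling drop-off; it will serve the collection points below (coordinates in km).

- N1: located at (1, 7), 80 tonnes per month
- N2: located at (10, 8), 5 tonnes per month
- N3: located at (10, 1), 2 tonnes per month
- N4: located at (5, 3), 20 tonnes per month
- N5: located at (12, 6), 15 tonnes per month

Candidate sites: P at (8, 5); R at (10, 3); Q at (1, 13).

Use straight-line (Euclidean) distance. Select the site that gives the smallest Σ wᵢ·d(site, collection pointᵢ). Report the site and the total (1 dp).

P, total 743.3 km

Total weighted distance at each candidate:
  P (8, 5): total = 743.3
  R (10, 3): total = 971.0
  Q (1, 13): total = 972.5
Minimum is at P with total 743.3 km.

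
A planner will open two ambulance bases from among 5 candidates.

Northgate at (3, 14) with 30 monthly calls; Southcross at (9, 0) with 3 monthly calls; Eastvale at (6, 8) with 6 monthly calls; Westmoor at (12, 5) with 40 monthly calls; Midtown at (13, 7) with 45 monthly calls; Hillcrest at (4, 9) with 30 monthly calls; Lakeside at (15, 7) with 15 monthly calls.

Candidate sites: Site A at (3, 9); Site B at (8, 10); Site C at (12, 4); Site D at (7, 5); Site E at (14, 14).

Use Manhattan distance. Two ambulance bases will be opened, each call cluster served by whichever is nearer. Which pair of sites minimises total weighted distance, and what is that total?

Evaluate every pair (each demand assigned to the nearer of the two):
  {Site A, Site C}: total = 535
  {Site B, Site C}: total = 775
  {Site A, Site D}: total = 935
  {Site C, Site D}: total = 955
  {Site A, Site B}: total = 1107
  {Site C, Site E}: total = 1111
  {Site A, Site E}: total = 1169
  {Site B, Site D}: total = 1175
  {Site D, Site E}: total = 1265
  {Site B, Site E}: total = 1317
Best pair: {Site A, Site C} with total 535.

{Site A, Site C}, total 535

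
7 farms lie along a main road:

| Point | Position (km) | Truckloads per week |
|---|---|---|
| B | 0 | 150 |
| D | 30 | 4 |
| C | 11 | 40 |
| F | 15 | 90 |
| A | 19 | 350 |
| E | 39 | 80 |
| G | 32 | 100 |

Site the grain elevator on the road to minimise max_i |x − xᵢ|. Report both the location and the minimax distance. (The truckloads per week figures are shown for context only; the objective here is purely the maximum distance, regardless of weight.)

location 19.5, max distance 19.5

The 1-center on a line is the midpoint of the two extreme points: leftmost at 0, rightmost at 39.
Optimal location = (0 + 39)/2 = 19.5; maximum distance = (39 − 0)/2 = 19.5.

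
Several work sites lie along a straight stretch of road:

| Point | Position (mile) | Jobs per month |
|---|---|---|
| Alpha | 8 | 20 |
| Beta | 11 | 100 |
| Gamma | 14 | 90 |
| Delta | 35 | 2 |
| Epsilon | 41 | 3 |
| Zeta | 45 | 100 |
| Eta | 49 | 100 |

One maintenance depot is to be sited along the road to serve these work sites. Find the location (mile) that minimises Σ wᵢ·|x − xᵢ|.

For a sum of weighted absolute distances on a line, the optimum is the weighted median (not the mean). Total weight W = 415; half-weight = 207.5.
Sort by position and accumulate weight:
  mile 8 (Alpha, w=20) → cum 20
  mile 11 (Beta, w=100) → cum 120
  mile 14 (Gamma, w=90) → cum 210  ≥ 207.5 → median here
  mile 35 (Delta, w=2) → cum 212
  mile 41 (Epsilon, w=3) → cum 215
  mile 45 (Zeta, w=100) → cum 315
  mile 49 (Eta, w=100) → cum 415
Optimal location: mile 14.

x = 14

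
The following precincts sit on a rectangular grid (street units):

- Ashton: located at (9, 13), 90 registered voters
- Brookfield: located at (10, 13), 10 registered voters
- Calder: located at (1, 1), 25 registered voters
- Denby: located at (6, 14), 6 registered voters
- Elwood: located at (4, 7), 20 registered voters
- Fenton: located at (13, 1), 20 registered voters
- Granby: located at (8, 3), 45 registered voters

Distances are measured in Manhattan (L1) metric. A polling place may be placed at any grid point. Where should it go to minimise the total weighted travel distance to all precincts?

(9, 7)

Manhattan distance separates: Σwᵢ(|x−xᵢ|+|y−yᵢ|) = Σwᵢ|x−xᵢ| + Σwᵢ|y−yᵢ|, so x and y are optimised independently as 1-D weighted medians.
Total weight W = 216; half = 108.
x-coordinate, sorted with cumulative weight:
  x=1 (Calder, w=25) cum 25
  x=4 (Elwood, w=20) cum 45
  x=6 (Denby, w=6) cum 51
  x=8 (Granby, w=45) cum 96
  x=9 (Ashton, w=90) cum 186  ← median
  x=10 (Brookfield, w=10) cum 196
  x=13 (Fenton, w=20) cum 216
⇒ x* = 9
y-coordinate, sorted with cumulative weight:
  y=1 (Calder, w=25) cum 25
  y=1 (Fenton, w=20) cum 45
  y=3 (Granby, w=45) cum 90
  y=7 (Elwood, w=20) cum 110  ← median
  y=13 (Ashton, w=90) cum 200
  y=13 (Brookfield, w=10) cum 210
  y=14 (Denby, w=6) cum 216
⇒ y* = 7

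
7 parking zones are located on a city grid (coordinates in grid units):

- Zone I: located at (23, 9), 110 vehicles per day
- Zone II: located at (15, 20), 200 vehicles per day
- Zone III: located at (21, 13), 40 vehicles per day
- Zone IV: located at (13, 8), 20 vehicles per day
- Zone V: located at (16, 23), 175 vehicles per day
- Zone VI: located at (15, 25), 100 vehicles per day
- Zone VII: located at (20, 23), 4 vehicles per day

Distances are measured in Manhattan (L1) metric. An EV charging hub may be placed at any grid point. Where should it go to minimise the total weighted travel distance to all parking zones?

(16, 20)

Manhattan distance separates: Σwᵢ(|x−xᵢ|+|y−yᵢ|) = Σwᵢ|x−xᵢ| + Σwᵢ|y−yᵢ|, so x and y are optimised independently as 1-D weighted medians.
Total weight W = 649; half = 324.5.
x-coordinate, sorted with cumulative weight:
  x=13 (Zone IV, w=20) cum 20
  x=15 (Zone II, w=200) cum 220
  x=15 (Zone VI, w=100) cum 320
  x=16 (Zone V, w=175) cum 495  ← median
  x=20 (Zone VII, w=4) cum 499
  x=21 (Zone III, w=40) cum 539
  x=23 (Zone I, w=110) cum 649
⇒ x* = 16
y-coordinate, sorted with cumulative weight:
  y=8 (Zone IV, w=20) cum 20
  y=9 (Zone I, w=110) cum 130
  y=13 (Zone III, w=40) cum 170
  y=20 (Zone II, w=200) cum 370  ← median
  y=23 (Zone V, w=175) cum 545
  y=23 (Zone VII, w=4) cum 549
  y=25 (Zone VI, w=100) cum 649
⇒ y* = 20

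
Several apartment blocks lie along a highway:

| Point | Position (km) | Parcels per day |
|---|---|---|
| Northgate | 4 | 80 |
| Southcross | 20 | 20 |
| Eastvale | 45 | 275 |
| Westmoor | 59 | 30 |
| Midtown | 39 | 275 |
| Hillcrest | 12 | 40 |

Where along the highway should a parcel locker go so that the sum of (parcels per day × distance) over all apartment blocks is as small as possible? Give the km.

x = 39

For a sum of weighted absolute distances on a line, the optimum is the weighted median (not the mean). Total weight W = 720; half-weight = 360.
Sort by position and accumulate weight:
  km 4 (Northgate, w=80) → cum 80
  km 12 (Hillcrest, w=40) → cum 120
  km 20 (Southcross, w=20) → cum 140
  km 39 (Midtown, w=275) → cum 415  ≥ 360 → median here
  km 45 (Eastvale, w=275) → cum 690
  km 59 (Westmoor, w=30) → cum 720
Optimal location: km 39.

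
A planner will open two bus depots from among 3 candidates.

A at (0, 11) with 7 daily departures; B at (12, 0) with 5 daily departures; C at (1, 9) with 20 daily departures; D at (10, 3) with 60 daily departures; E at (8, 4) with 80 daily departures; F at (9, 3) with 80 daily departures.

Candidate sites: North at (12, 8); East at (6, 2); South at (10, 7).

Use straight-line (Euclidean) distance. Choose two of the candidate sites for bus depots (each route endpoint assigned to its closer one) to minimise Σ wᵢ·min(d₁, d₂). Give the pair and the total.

{East, South}, total 998.3

Evaluate every pair (each demand assigned to the nearer of the two):
  {East, South}: total = 998.3
  {North, East}: total = 1006.0
  {North, South}: total = 1154.5
Best pair: {East, South} with total 998.3.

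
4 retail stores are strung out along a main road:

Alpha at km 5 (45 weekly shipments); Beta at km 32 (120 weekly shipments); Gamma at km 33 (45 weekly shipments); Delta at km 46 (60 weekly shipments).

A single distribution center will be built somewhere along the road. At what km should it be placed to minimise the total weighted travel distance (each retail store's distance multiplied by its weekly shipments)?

For a sum of weighted absolute distances on a line, the optimum is the weighted median (not the mean). Total weight W = 270; half-weight = 135.
Sort by position and accumulate weight:
  km 5 (Alpha, w=45) → cum 45
  km 32 (Beta, w=120) → cum 165  ≥ 135 → median here
  km 33 (Gamma, w=45) → cum 210
  km 46 (Delta, w=60) → cum 270
Optimal location: km 32.

x = 32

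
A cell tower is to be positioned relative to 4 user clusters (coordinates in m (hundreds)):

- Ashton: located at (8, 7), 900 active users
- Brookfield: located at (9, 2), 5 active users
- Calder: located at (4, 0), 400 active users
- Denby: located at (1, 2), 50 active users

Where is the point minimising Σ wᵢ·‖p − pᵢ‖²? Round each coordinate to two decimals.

(6.56, 4.73)

The minimiser of Σwᵢ‖p−pᵢ‖² is the weighted centroid p* = (Σwᵢpᵢ)/(Σwᵢ).
Σwᵢ = 1355.
Σwᵢxᵢ = 900·8 + 5·9 + 400·4 + 50·1 = 8895.
Σwᵢyᵢ = 900·7 + 5·2 + 400·0 + 50·2 = 6410.
x* = 8895/1355 = 6.56, y* = 6410/1355 = 4.73.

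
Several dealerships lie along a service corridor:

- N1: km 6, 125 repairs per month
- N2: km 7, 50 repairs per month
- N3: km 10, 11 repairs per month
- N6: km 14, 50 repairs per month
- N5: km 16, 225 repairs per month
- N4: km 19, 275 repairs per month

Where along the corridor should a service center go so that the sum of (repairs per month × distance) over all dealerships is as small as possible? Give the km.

x = 16

For a sum of weighted absolute distances on a line, the optimum is the weighted median (not the mean). Total weight W = 736; half-weight = 368.
Sort by position and accumulate weight:
  km 6 (N1, w=125) → cum 125
  km 7 (N2, w=50) → cum 175
  km 10 (N3, w=11) → cum 186
  km 14 (N6, w=50) → cum 236
  km 16 (N5, w=225) → cum 461  ≥ 368 → median here
  km 19 (N4, w=275) → cum 736
Optimal location: km 16.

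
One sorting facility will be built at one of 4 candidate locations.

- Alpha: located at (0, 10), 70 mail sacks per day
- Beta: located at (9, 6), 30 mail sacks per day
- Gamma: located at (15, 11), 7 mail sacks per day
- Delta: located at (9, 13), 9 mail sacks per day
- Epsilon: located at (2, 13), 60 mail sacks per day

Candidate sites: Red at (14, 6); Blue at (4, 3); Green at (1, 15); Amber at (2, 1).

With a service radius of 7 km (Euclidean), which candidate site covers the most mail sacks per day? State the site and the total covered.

Green, covering 130

Coverage radius r = 7 km; a point is covered iff (Δx)²+(Δy)² ≤ 7² = 49.
  Red (14, 6): covers {Beta, Gamma} → 37
  Blue (4, 3): covers {Beta} → 30
  Green (1, 15): covers {Alpha, Epsilon} → 130
  Amber (2, 1): covers {none} → 0
Maximum coverage at Green: 130 mail sacks per day.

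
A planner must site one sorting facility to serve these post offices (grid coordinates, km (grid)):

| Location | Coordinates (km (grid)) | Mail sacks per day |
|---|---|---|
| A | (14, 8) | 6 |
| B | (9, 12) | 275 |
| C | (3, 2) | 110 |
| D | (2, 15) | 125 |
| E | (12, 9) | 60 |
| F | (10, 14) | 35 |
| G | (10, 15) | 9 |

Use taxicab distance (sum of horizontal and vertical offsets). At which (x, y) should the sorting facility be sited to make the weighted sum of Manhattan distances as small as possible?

Manhattan distance separates: Σwᵢ(|x−xᵢ|+|y−yᵢ|) = Σwᵢ|x−xᵢ| + Σwᵢ|y−yᵢ|, so x and y are optimised independently as 1-D weighted medians.
Total weight W = 620; half = 310.
x-coordinate, sorted with cumulative weight:
  x=2 (D, w=125) cum 125
  x=3 (C, w=110) cum 235
  x=9 (B, w=275) cum 510  ← median
  x=10 (F, w=35) cum 545
  x=10 (G, w=9) cum 554
  x=12 (E, w=60) cum 614
  x=14 (A, w=6) cum 620
⇒ x* = 9
y-coordinate, sorted with cumulative weight:
  y=2 (C, w=110) cum 110
  y=8 (A, w=6) cum 116
  y=9 (E, w=60) cum 176
  y=12 (B, w=275) cum 451  ← median
  y=14 (F, w=35) cum 486
  y=15 (D, w=125) cum 611
  y=15 (G, w=9) cum 620
⇒ y* = 12

(9, 12)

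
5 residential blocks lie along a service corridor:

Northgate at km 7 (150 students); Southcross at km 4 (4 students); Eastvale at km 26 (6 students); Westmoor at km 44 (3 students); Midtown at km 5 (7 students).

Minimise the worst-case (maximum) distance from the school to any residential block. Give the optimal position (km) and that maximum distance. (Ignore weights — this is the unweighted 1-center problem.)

location 24, max distance 20

The 1-center on a line is the midpoint of the two extreme points: leftmost at 4, rightmost at 44.
Optimal location = (4 + 44)/2 = 24; maximum distance = (44 − 4)/2 = 20.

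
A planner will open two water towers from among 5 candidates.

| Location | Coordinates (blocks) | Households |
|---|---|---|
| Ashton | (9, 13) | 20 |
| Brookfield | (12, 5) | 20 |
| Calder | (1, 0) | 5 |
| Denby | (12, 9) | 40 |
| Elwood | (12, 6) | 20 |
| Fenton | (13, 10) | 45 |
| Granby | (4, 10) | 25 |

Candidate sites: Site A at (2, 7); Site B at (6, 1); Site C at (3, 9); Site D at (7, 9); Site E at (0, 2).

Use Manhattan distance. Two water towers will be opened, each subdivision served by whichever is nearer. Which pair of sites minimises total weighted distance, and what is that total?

Evaluate every pair (each demand assigned to the nearer of the two):
  {Site C, Site D}: total = 1080
  {Site D, Site E}: total = 1090
  {Site B, Site D}: total = 1105
  {Site A, Site D}: total = 1115
  {Site B, Site C}: total = 1555
  {Site A, Site C}: total = 1605
  {Site C, Site E}: total = 1620
  {Site A, Site B}: total = 1945
  {Site A, Site E}: total = 1970
  {Site B, Site E}: total = 2290
Best pair: {Site C, Site D} with total 1080.

{Site C, Site D}, total 1080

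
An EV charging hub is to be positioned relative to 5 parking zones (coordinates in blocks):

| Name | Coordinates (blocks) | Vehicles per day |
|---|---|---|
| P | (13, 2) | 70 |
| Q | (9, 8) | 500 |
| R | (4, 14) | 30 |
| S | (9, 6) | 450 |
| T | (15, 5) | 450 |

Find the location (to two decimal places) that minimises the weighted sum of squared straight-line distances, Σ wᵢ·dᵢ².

(10.89, 6.34)

The minimiser of Σwᵢ‖p−pᵢ‖² is the weighted centroid p* = (Σwᵢpᵢ)/(Σwᵢ).
Σwᵢ = 1500.
Σwᵢxᵢ = 70·13 + 500·9 + 30·4 + 450·9 + 450·15 = 16330.
Σwᵢyᵢ = 70·2 + 500·8 + 30·14 + 450·6 + 450·5 = 9510.
x* = 16330/1500 = 10.89, y* = 9510/1500 = 6.34.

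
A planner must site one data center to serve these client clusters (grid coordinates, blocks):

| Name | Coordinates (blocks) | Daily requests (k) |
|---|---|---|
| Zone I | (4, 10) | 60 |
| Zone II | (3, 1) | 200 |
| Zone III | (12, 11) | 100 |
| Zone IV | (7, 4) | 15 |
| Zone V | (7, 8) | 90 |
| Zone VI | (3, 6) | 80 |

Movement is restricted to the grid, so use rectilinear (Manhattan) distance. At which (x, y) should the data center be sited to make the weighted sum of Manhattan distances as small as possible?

Manhattan distance separates: Σwᵢ(|x−xᵢ|+|y−yᵢ|) = Σwᵢ|x−xᵢ| + Σwᵢ|y−yᵢ|, so x and y are optimised independently as 1-D weighted medians.
Total weight W = 545; half = 272.5.
x-coordinate, sorted with cumulative weight:
  x=3 (Zone II, w=200) cum 200
  x=3 (Zone VI, w=80) cum 280  ← median
  x=4 (Zone I, w=60) cum 340
  x=7 (Zone IV, w=15) cum 355
  x=7 (Zone V, w=90) cum 445
  x=12 (Zone III, w=100) cum 545
⇒ x* = 3
y-coordinate, sorted with cumulative weight:
  y=1 (Zone II, w=200) cum 200
  y=4 (Zone IV, w=15) cum 215
  y=6 (Zone VI, w=80) cum 295  ← median
  y=8 (Zone V, w=90) cum 385
  y=10 (Zone I, w=60) cum 445
  y=11 (Zone III, w=100) cum 545
⇒ y* = 6

(3, 6)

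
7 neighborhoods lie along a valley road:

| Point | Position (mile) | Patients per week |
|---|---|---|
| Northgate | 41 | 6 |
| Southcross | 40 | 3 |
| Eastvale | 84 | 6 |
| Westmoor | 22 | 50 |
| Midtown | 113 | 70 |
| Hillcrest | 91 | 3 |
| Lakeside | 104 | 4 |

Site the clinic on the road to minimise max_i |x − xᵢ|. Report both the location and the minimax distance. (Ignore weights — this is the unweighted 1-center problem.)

The 1-center on a line is the midpoint of the two extreme points: leftmost at 22, rightmost at 113.
Optimal location = (22 + 113)/2 = 67.5; maximum distance = (113 − 22)/2 = 45.5.

location 67.5, max distance 45.5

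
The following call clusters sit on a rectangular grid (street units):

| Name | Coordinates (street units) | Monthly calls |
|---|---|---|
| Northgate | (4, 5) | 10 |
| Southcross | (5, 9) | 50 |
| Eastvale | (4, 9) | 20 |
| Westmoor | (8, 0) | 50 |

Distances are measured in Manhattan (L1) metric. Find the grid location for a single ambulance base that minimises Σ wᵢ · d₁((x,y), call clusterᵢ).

(5, 9)

Manhattan distance separates: Σwᵢ(|x−xᵢ|+|y−yᵢ|) = Σwᵢ|x−xᵢ| + Σwᵢ|y−yᵢ|, so x and y are optimised independently as 1-D weighted medians.
Total weight W = 130; half = 65.
x-coordinate, sorted with cumulative weight:
  x=4 (Northgate, w=10) cum 10
  x=4 (Eastvale, w=20) cum 30
  x=5 (Southcross, w=50) cum 80  ← median
  x=8 (Westmoor, w=50) cum 130
⇒ x* = 5
y-coordinate, sorted with cumulative weight:
  y=0 (Westmoor, w=50) cum 50
  y=5 (Northgate, w=10) cum 60
  y=9 (Southcross, w=50) cum 110  ← median
  y=9 (Eastvale, w=20) cum 130
⇒ y* = 9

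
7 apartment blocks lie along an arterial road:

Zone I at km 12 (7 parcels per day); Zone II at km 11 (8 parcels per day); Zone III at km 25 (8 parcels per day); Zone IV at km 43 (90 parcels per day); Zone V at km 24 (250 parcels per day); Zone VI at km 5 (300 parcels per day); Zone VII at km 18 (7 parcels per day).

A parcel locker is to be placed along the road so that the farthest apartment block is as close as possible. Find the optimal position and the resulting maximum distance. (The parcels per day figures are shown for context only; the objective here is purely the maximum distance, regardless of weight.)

location 24, max distance 19

The 1-center on a line is the midpoint of the two extreme points: leftmost at 5, rightmost at 43.
Optimal location = (5 + 43)/2 = 24; maximum distance = (43 − 5)/2 = 19.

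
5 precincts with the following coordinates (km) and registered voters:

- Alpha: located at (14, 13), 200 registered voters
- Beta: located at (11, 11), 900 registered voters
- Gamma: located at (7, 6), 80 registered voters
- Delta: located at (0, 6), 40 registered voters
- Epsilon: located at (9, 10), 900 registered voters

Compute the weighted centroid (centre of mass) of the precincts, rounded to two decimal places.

The minimiser of Σwᵢ‖p−pᵢ‖² is the weighted centroid p* = (Σwᵢpᵢ)/(Σwᵢ).
Σwᵢ = 2120.
Σwᵢxᵢ = 200·14 + 900·11 + 80·7 + 40·0 + 900·9 = 21360.
Σwᵢyᵢ = 200·13 + 900·11 + 80·6 + 40·6 + 900·10 = 22220.
x* = 21360/2120 = 10.08, y* = 22220/2120 = 10.48.

(10.08, 10.48)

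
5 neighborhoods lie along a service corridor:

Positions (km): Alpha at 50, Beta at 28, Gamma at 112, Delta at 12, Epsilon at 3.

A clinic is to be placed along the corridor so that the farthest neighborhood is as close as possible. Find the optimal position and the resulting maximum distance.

The 1-center on a line is the midpoint of the two extreme points: leftmost at 3, rightmost at 112.
Optimal location = (3 + 112)/2 = 57.5; maximum distance = (112 − 3)/2 = 54.5.

location 57.5, max distance 54.5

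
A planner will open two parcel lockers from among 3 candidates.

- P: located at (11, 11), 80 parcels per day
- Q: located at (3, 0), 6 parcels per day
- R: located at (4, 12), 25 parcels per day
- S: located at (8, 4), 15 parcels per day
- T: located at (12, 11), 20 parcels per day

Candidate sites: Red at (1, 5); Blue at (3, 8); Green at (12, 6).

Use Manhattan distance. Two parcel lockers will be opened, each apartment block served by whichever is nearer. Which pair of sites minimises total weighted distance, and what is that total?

Evaluate every pair (each demand assigned to the nearer of the two):
  {Blue, Green}: total = 843
  {Red, Green}: total = 962
  {Red, Blue}: total = 1407
Best pair: {Blue, Green} with total 843.

{Blue, Green}, total 843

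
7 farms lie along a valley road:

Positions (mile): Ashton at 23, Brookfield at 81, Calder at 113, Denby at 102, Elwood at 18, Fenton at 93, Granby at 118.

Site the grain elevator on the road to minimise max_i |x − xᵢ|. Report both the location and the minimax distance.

location 68, max distance 50

The 1-center on a line is the midpoint of the two extreme points: leftmost at 18, rightmost at 118.
Optimal location = (18 + 118)/2 = 68; maximum distance = (118 − 18)/2 = 50.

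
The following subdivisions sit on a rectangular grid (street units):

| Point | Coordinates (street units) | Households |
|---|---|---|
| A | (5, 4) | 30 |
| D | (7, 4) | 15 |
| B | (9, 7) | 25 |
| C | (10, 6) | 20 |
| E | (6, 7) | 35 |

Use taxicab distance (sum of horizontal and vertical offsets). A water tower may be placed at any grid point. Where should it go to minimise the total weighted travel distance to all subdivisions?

(6, 6)

Manhattan distance separates: Σwᵢ(|x−xᵢ|+|y−yᵢ|) = Σwᵢ|x−xᵢ| + Σwᵢ|y−yᵢ|, so x and y are optimised independently as 1-D weighted medians.
Total weight W = 125; half = 62.5.
x-coordinate, sorted with cumulative weight:
  x=5 (A, w=30) cum 30
  x=6 (E, w=35) cum 65  ← median
  x=7 (D, w=15) cum 80
  x=9 (B, w=25) cum 105
  x=10 (C, w=20) cum 125
⇒ x* = 6
y-coordinate, sorted with cumulative weight:
  y=4 (A, w=30) cum 30
  y=4 (D, w=15) cum 45
  y=6 (C, w=20) cum 65  ← median
  y=7 (B, w=25) cum 90
  y=7 (E, w=35) cum 125
⇒ y* = 6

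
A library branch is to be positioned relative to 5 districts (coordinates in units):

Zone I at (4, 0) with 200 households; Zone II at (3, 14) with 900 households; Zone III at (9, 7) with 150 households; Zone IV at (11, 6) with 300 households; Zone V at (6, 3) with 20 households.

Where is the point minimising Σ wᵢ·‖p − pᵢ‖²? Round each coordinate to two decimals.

(5.27, 9.88)

The minimiser of Σwᵢ‖p−pᵢ‖² is the weighted centroid p* = (Σwᵢpᵢ)/(Σwᵢ).
Σwᵢ = 1570.
Σwᵢxᵢ = 200·4 + 900·3 + 150·9 + 300·11 + 20·6 = 8270.
Σwᵢyᵢ = 200·0 + 900·14 + 150·7 + 300·6 + 20·3 = 15510.
x* = 8270/1570 = 5.27, y* = 15510/1570 = 9.88.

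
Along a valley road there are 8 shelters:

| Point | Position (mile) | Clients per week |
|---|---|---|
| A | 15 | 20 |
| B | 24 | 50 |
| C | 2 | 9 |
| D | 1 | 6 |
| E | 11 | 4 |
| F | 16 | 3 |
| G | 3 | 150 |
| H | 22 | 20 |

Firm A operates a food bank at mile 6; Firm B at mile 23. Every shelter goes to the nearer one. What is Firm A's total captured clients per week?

The indifferent point is the midpoint (6+23)/2 = 14.5; shelters left of it (closer to Firm A at 6) go to Firm A, those right go to Firm B.
  D at 1 (w=6) → Firm A
  C at 2 (w=9) → Firm A
  G at 3 (w=150) → Firm A
  E at 11 (w=4) → Firm A
  A at 15 (w=20) → Firm B
  F at 16 (w=3) → Firm B
  H at 22 (w=20) → Firm B
  B at 24 (w=50) → Firm B
Firm A captures 169; Firm B captures 93.

169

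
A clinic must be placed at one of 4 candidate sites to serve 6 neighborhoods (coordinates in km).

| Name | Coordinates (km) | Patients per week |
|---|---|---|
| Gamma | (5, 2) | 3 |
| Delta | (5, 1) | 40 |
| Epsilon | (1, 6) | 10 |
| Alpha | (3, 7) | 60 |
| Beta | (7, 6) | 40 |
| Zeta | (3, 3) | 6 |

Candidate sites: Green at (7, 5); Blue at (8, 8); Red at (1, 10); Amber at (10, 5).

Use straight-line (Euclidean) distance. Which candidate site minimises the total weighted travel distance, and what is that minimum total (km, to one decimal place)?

Total weighted distance at each candidate:
  Green (7, 5): total = 585.7
  Blue (8, 8): total = 835.4
  Red (1, 10): total = 1009.2
  Amber (10, 5): total = 971.2
Minimum is at Green with total 585.7 km.

Green, total 585.7 km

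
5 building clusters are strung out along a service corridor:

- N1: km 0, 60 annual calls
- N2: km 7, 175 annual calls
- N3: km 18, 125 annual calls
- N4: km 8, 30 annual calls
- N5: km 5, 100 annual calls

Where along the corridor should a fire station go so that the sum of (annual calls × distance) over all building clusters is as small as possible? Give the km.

For a sum of weighted absolute distances on a line, the optimum is the weighted median (not the mean). Total weight W = 490; half-weight = 245.
Sort by position and accumulate weight:
  km 0 (N1, w=60) → cum 60
  km 5 (N5, w=100) → cum 160
  km 7 (N2, w=175) → cum 335  ≥ 245 → median here
  km 8 (N4, w=30) → cum 365
  km 18 (N3, w=125) → cum 490
Optimal location: km 7.

x = 7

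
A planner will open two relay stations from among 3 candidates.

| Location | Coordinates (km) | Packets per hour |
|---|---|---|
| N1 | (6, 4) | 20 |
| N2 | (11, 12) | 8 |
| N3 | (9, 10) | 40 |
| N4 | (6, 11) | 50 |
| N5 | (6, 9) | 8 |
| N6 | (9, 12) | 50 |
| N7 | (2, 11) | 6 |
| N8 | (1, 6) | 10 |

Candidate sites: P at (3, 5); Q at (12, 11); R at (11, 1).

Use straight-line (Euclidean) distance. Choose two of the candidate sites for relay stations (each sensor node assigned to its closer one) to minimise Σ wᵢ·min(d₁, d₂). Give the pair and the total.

{P, Q}, total 758.0

Evaluate every pair (each demand assigned to the nearer of the two):
  {P, Q}: total = 758.0
  {Q, R}: total = 934.9
  {P, R}: total = 1355.9
Best pair: {P, Q} with total 758.0.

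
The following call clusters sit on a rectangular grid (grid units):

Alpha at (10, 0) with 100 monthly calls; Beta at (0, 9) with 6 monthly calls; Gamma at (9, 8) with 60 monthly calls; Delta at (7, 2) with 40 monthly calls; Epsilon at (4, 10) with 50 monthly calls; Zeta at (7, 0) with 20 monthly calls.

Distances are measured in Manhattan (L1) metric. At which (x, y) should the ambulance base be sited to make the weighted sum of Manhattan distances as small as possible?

(9, 2)

Manhattan distance separates: Σwᵢ(|x−xᵢ|+|y−yᵢ|) = Σwᵢ|x−xᵢ| + Σwᵢ|y−yᵢ|, so x and y are optimised independently as 1-D weighted medians.
Total weight W = 276; half = 138.
x-coordinate, sorted with cumulative weight:
  x=0 (Beta, w=6) cum 6
  x=4 (Epsilon, w=50) cum 56
  x=7 (Delta, w=40) cum 96
  x=7 (Zeta, w=20) cum 116
  x=9 (Gamma, w=60) cum 176  ← median
  x=10 (Alpha, w=100) cum 276
⇒ x* = 9
y-coordinate, sorted with cumulative weight:
  y=0 (Alpha, w=100) cum 100
  y=0 (Zeta, w=20) cum 120
  y=2 (Delta, w=40) cum 160  ← median
  y=8 (Gamma, w=60) cum 220
  y=9 (Beta, w=6) cum 226
  y=10 (Epsilon, w=50) cum 276
⇒ y* = 2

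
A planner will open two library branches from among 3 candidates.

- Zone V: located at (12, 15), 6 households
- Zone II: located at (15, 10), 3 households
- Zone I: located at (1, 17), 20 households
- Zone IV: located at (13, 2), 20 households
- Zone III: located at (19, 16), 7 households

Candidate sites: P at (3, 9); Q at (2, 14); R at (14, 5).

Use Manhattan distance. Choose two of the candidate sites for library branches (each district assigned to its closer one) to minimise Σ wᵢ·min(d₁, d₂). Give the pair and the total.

Evaluate every pair (each demand assigned to the nearer of the two):
  {Q, R}: total = 356
  {P, R}: total = 482
  {P, Q}: total = 658
Best pair: {Q, R} with total 356.

{Q, R}, total 356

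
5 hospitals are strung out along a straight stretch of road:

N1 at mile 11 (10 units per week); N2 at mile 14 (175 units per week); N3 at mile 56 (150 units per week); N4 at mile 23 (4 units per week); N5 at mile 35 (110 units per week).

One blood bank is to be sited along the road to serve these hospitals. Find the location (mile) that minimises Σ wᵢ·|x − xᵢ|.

x = 35

For a sum of weighted absolute distances on a line, the optimum is the weighted median (not the mean). Total weight W = 449; half-weight = 224.5.
Sort by position and accumulate weight:
  mile 11 (N1, w=10) → cum 10
  mile 14 (N2, w=175) → cum 185
  mile 23 (N4, w=4) → cum 189
  mile 35 (N5, w=110) → cum 299  ≥ 224.5 → median here
  mile 56 (N3, w=150) → cum 449
Optimal location: mile 35.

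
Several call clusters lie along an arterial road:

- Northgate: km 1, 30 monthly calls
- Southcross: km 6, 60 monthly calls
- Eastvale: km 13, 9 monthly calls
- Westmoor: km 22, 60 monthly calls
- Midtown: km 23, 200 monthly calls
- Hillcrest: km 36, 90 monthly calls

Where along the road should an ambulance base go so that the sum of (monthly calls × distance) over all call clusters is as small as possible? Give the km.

x = 23

For a sum of weighted absolute distances on a line, the optimum is the weighted median (not the mean). Total weight W = 449; half-weight = 224.5.
Sort by position and accumulate weight:
  km 1 (Northgate, w=30) → cum 30
  km 6 (Southcross, w=60) → cum 90
  km 13 (Eastvale, w=9) → cum 99
  km 22 (Westmoor, w=60) → cum 159
  km 23 (Midtown, w=200) → cum 359  ≥ 224.5 → median here
  km 36 (Hillcrest, w=90) → cum 449
Optimal location: km 23.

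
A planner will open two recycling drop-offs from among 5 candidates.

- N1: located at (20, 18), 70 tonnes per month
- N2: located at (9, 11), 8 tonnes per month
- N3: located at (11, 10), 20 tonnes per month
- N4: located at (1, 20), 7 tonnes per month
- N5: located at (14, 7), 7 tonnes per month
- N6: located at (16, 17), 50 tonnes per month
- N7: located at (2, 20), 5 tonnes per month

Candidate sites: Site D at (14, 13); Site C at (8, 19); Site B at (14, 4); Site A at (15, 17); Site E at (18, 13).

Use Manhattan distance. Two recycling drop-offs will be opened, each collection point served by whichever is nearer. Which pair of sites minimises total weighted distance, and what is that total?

Evaluate every pair (each demand assigned to the nearer of the two):
  {Site D, Site A}: total = 887
  {Site C, Site A}: total = 930
  {Site B, Site A}: total = 966
  {Site A, Site E}: total = 1027
  {Site C, Site E}: total = 1223
  {Site D, Site E}: total = 1243
  {Site B, Site E}: total = 1362
  {Site D, Site C}: total = 1379
  {Site D, Site B}: total = 1502
  {Site C, Site B}: total = 1774
Best pair: {Site D, Site A} with total 887.

{Site D, Site A}, total 887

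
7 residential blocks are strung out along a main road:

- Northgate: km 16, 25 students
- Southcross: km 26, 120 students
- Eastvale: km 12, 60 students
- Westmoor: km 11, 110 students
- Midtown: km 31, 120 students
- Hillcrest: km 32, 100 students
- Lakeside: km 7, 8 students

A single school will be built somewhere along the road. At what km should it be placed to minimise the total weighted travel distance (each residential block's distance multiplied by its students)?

For a sum of weighted absolute distances on a line, the optimum is the weighted median (not the mean). Total weight W = 543; half-weight = 271.5.
Sort by position and accumulate weight:
  km 7 (Lakeside, w=8) → cum 8
  km 11 (Westmoor, w=110) → cum 118
  km 12 (Eastvale, w=60) → cum 178
  km 16 (Northgate, w=25) → cum 203
  km 26 (Southcross, w=120) → cum 323  ≥ 271.5 → median here
  km 31 (Midtown, w=120) → cum 443
  km 32 (Hillcrest, w=100) → cum 543
Optimal location: km 26.

x = 26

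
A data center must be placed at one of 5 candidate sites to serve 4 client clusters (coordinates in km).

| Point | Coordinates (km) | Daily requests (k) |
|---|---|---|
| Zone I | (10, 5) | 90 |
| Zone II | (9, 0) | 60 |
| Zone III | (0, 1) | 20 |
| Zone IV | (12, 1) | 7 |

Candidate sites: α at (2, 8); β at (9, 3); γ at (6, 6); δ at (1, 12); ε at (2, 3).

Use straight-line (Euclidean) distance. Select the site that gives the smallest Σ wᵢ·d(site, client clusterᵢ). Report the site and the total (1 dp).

β, total 590.9 km

Total weighted distance at each candidate:
  α (2, 8): total = 1637.8
  β (9, 3): total = 590.9
  γ (6, 6): total = 984.4
  δ (1, 12): total = 2221.3
  ε (2, 3): total = 1327.1
Minimum is at β with total 590.9 km.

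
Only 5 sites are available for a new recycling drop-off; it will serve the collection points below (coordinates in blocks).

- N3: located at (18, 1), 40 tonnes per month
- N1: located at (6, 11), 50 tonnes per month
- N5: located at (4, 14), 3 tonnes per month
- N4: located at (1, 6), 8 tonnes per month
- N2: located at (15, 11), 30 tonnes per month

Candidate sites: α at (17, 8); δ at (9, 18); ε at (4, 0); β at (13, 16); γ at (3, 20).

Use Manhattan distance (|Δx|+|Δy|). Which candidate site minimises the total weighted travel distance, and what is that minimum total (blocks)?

α, total 1371 blocks

Total weighted distance at each candidate:
  α (17, 8): total = 1371
  δ (9, 18): total = 2117
  ε (4, 0): total = 2024
  β (13, 16): total = 1819
  γ (3, 20): total = 2739
Minimum is at α with total 1371 blocks.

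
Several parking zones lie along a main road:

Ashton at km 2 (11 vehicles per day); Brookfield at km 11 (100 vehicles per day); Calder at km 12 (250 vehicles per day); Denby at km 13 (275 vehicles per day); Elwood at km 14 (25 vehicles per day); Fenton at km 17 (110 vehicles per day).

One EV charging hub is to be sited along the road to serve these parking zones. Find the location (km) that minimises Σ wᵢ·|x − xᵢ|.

x = 13

For a sum of weighted absolute distances on a line, the optimum is the weighted median (not the mean). Total weight W = 771; half-weight = 385.5.
Sort by position and accumulate weight:
  km 2 (Ashton, w=11) → cum 11
  km 11 (Brookfield, w=100) → cum 111
  km 12 (Calder, w=250) → cum 361
  km 13 (Denby, w=275) → cum 636  ≥ 385.5 → median here
  km 14 (Elwood, w=25) → cum 661
  km 17 (Fenton, w=110) → cum 771
Optimal location: km 13.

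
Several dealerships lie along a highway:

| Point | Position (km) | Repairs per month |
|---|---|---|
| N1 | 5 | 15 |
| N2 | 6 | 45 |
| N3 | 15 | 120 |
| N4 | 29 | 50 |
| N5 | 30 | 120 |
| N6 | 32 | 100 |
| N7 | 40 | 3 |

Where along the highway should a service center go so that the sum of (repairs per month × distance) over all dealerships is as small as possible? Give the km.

For a sum of weighted absolute distances on a line, the optimum is the weighted median (not the mean). Total weight W = 453; half-weight = 226.5.
Sort by position and accumulate weight:
  km 5 (N1, w=15) → cum 15
  km 6 (N2, w=45) → cum 60
  km 15 (N3, w=120) → cum 180
  km 29 (N4, w=50) → cum 230  ≥ 226.5 → median here
  km 30 (N5, w=120) → cum 350
  km 32 (N6, w=100) → cum 450
  km 40 (N7, w=3) → cum 453
Optimal location: km 29.

x = 29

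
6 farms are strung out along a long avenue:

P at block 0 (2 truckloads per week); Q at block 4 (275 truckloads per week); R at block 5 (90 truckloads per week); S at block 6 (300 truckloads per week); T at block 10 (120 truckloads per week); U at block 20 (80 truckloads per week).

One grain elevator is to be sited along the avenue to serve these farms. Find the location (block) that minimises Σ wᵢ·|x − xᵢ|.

For a sum of weighted absolute distances on a line, the optimum is the weighted median (not the mean). Total weight W = 867; half-weight = 433.5.
Sort by position and accumulate weight:
  block 0 (P, w=2) → cum 2
  block 4 (Q, w=275) → cum 277
  block 5 (R, w=90) → cum 367
  block 6 (S, w=300) → cum 667  ≥ 433.5 → median here
  block 10 (T, w=120) → cum 787
  block 20 (U, w=80) → cum 867
Optimal location: block 6.

x = 6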